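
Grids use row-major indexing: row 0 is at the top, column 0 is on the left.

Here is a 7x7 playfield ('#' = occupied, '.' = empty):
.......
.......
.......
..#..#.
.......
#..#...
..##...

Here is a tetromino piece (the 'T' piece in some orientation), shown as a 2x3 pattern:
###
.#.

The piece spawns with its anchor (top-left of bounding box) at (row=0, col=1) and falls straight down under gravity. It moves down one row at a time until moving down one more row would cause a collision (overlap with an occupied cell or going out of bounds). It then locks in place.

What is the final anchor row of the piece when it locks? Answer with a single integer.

Answer: 1

Derivation:
Spawn at (row=0, col=1). Try each row:
  row 0: fits
  row 1: fits
  row 2: blocked -> lock at row 1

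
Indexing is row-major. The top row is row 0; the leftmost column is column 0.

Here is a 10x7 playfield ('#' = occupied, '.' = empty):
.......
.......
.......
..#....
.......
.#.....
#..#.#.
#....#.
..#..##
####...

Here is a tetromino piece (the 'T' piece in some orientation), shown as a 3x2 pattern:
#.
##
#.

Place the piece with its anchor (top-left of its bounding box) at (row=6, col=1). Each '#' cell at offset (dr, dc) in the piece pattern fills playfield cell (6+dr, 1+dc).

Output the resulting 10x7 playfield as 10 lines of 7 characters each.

Answer: .......
.......
.......
..#....
.......
.#.....
##.#.#.
###..#.
.##..##
####...

Derivation:
Fill (6+0,1+0) = (6,1)
Fill (6+1,1+0) = (7,1)
Fill (6+1,1+1) = (7,2)
Fill (6+2,1+0) = (8,1)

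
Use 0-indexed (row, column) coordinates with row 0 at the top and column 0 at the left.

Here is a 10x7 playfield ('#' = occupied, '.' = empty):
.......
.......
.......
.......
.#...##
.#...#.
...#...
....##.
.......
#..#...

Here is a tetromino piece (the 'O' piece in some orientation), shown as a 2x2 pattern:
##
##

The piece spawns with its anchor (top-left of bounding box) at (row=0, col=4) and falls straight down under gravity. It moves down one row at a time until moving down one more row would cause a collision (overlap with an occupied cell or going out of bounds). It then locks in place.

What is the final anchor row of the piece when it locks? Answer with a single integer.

Spawn at (row=0, col=4). Try each row:
  row 0: fits
  row 1: fits
  row 2: fits
  row 3: blocked -> lock at row 2

Answer: 2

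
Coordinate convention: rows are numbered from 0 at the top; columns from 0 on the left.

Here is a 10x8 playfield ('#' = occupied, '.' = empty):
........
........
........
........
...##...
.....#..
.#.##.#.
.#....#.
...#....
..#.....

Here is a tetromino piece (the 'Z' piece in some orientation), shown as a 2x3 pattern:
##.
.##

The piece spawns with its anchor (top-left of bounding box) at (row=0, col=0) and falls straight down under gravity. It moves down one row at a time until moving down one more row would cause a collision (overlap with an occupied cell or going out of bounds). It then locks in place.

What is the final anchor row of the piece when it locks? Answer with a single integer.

Answer: 4

Derivation:
Spawn at (row=0, col=0). Try each row:
  row 0: fits
  row 1: fits
  row 2: fits
  row 3: fits
  row 4: fits
  row 5: blocked -> lock at row 4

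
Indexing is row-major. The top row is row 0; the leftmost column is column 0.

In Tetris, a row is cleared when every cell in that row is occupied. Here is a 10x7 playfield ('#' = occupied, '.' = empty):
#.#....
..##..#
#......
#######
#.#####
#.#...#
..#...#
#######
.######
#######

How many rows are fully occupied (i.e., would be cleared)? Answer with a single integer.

Check each row:
  row 0: 5 empty cells -> not full
  row 1: 4 empty cells -> not full
  row 2: 6 empty cells -> not full
  row 3: 0 empty cells -> FULL (clear)
  row 4: 1 empty cell -> not full
  row 5: 4 empty cells -> not full
  row 6: 5 empty cells -> not full
  row 7: 0 empty cells -> FULL (clear)
  row 8: 1 empty cell -> not full
  row 9: 0 empty cells -> FULL (clear)
Total rows cleared: 3

Answer: 3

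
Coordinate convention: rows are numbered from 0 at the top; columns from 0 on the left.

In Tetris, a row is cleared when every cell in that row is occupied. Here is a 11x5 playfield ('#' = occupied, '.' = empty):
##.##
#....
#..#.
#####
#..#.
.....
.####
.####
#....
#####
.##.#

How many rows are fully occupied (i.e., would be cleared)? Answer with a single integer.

Answer: 2

Derivation:
Check each row:
  row 0: 1 empty cell -> not full
  row 1: 4 empty cells -> not full
  row 2: 3 empty cells -> not full
  row 3: 0 empty cells -> FULL (clear)
  row 4: 3 empty cells -> not full
  row 5: 5 empty cells -> not full
  row 6: 1 empty cell -> not full
  row 7: 1 empty cell -> not full
  row 8: 4 empty cells -> not full
  row 9: 0 empty cells -> FULL (clear)
  row 10: 2 empty cells -> not full
Total rows cleared: 2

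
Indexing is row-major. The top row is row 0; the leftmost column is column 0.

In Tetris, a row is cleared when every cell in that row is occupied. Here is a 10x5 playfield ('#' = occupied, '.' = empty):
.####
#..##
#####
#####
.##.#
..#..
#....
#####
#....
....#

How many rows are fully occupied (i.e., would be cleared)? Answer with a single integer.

Check each row:
  row 0: 1 empty cell -> not full
  row 1: 2 empty cells -> not full
  row 2: 0 empty cells -> FULL (clear)
  row 3: 0 empty cells -> FULL (clear)
  row 4: 2 empty cells -> not full
  row 5: 4 empty cells -> not full
  row 6: 4 empty cells -> not full
  row 7: 0 empty cells -> FULL (clear)
  row 8: 4 empty cells -> not full
  row 9: 4 empty cells -> not full
Total rows cleared: 3

Answer: 3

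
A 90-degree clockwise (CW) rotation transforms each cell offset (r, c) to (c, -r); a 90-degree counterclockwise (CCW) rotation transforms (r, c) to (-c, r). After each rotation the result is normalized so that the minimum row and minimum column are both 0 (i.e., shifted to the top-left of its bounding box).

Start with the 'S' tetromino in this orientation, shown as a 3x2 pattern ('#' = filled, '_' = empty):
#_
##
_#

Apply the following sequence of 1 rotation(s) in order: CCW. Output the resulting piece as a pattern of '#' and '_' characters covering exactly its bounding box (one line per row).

Answer: _##
##_

Derivation:
Start:
#_
##
_#
After rotation 1 (CCW):
_##
##_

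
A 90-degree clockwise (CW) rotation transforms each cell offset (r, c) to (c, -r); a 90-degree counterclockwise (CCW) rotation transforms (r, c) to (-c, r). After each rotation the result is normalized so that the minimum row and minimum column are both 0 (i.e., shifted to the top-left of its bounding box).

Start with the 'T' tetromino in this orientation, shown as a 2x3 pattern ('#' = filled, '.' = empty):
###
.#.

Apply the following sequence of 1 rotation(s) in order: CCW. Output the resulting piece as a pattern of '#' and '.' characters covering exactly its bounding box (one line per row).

Start:
###
.#.
After rotation 1 (CCW):
#.
##
#.

Answer: #.
##
#.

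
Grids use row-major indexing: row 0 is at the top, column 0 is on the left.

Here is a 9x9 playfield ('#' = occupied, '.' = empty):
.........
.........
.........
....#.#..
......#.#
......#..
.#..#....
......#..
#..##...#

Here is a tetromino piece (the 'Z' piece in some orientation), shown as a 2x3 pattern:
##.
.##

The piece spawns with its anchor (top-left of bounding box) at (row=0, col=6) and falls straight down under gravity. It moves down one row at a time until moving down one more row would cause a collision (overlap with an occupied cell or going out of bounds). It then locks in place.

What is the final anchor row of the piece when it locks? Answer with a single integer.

Spawn at (row=0, col=6). Try each row:
  row 0: fits
  row 1: fits
  row 2: fits
  row 3: blocked -> lock at row 2

Answer: 2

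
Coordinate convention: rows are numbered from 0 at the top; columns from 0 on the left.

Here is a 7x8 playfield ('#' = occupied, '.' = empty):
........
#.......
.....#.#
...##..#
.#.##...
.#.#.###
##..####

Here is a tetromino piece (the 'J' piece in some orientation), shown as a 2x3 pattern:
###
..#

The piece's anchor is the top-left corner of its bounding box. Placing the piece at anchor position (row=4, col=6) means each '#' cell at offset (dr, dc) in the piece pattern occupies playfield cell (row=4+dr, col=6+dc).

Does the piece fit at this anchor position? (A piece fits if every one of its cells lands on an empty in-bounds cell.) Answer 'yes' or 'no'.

Answer: no

Derivation:
Check each piece cell at anchor (4, 6):
  offset (0,0) -> (4,6): empty -> OK
  offset (0,1) -> (4,7): empty -> OK
  offset (0,2) -> (4,8): out of bounds -> FAIL
  offset (1,2) -> (5,8): out of bounds -> FAIL
All cells valid: no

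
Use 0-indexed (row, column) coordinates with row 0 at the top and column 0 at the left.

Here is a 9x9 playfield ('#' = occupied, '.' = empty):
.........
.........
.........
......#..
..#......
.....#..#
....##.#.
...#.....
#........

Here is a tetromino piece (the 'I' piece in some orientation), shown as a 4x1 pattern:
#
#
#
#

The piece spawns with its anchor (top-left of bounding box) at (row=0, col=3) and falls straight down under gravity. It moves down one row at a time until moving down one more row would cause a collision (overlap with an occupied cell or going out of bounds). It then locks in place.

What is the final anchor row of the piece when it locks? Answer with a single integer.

Spawn at (row=0, col=3). Try each row:
  row 0: fits
  row 1: fits
  row 2: fits
  row 3: fits
  row 4: blocked -> lock at row 3

Answer: 3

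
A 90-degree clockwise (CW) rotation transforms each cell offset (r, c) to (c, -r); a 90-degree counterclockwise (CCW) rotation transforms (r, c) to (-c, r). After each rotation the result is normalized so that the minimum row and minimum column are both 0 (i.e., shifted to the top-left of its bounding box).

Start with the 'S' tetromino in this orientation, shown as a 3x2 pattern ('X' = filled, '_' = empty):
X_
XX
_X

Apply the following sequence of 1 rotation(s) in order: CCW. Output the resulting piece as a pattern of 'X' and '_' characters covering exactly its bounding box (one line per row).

Start:
X_
XX
_X
After rotation 1 (CCW):
_XX
XX_

Answer: _XX
XX_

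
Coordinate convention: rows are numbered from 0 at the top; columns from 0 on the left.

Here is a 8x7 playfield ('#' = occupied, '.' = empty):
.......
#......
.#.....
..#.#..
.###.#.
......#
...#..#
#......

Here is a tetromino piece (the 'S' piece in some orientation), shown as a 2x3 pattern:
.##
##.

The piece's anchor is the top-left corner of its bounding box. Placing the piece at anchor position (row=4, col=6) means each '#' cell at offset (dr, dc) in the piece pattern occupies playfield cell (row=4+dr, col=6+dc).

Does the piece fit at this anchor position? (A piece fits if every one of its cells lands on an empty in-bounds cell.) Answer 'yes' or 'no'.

Answer: no

Derivation:
Check each piece cell at anchor (4, 6):
  offset (0,1) -> (4,7): out of bounds -> FAIL
  offset (0,2) -> (4,8): out of bounds -> FAIL
  offset (1,0) -> (5,6): occupied ('#') -> FAIL
  offset (1,1) -> (5,7): out of bounds -> FAIL
All cells valid: no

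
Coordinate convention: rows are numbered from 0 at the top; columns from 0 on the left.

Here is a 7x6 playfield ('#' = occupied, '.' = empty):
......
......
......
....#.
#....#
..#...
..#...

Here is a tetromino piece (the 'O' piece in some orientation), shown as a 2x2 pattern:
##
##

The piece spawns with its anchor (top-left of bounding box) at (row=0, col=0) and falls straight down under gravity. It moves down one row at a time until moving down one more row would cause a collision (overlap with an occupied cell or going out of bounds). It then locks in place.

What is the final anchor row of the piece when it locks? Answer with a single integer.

Spawn at (row=0, col=0). Try each row:
  row 0: fits
  row 1: fits
  row 2: fits
  row 3: blocked -> lock at row 2

Answer: 2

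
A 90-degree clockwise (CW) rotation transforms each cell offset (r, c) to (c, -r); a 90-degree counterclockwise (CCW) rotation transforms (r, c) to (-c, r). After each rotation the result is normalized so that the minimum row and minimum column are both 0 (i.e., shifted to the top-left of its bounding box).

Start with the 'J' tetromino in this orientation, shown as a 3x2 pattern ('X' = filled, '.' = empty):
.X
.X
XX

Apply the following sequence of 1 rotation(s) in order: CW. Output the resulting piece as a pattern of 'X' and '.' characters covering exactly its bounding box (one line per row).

Answer: X..
XXX

Derivation:
Start:
.X
.X
XX
After rotation 1 (CW):
X..
XXX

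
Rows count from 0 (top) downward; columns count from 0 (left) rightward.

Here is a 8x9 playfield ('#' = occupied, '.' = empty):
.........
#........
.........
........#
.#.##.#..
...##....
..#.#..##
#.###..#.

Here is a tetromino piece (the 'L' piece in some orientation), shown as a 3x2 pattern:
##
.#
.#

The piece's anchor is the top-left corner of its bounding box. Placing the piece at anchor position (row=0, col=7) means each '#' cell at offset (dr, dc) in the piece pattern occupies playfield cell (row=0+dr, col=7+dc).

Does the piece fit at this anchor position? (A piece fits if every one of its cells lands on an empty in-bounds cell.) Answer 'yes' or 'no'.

Answer: yes

Derivation:
Check each piece cell at anchor (0, 7):
  offset (0,0) -> (0,7): empty -> OK
  offset (0,1) -> (0,8): empty -> OK
  offset (1,1) -> (1,8): empty -> OK
  offset (2,1) -> (2,8): empty -> OK
All cells valid: yes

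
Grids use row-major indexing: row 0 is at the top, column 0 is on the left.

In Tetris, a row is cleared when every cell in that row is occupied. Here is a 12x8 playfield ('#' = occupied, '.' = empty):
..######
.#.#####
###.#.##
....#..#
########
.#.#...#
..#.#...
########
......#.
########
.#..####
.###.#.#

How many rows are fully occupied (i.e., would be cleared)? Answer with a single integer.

Answer: 3

Derivation:
Check each row:
  row 0: 2 empty cells -> not full
  row 1: 2 empty cells -> not full
  row 2: 2 empty cells -> not full
  row 3: 6 empty cells -> not full
  row 4: 0 empty cells -> FULL (clear)
  row 5: 5 empty cells -> not full
  row 6: 6 empty cells -> not full
  row 7: 0 empty cells -> FULL (clear)
  row 8: 7 empty cells -> not full
  row 9: 0 empty cells -> FULL (clear)
  row 10: 3 empty cells -> not full
  row 11: 3 empty cells -> not full
Total rows cleared: 3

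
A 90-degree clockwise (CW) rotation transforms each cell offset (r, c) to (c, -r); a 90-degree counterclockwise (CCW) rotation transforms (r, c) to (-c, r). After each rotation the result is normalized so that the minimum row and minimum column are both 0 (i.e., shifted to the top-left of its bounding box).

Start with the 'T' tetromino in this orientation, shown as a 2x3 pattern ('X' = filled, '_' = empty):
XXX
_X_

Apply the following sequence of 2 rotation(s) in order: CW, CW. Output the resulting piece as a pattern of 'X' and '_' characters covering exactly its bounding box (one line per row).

Answer: _X_
XXX

Derivation:
Start:
XXX
_X_
After rotation 1 (CW):
_X
XX
_X
After rotation 2 (CW):
_X_
XXX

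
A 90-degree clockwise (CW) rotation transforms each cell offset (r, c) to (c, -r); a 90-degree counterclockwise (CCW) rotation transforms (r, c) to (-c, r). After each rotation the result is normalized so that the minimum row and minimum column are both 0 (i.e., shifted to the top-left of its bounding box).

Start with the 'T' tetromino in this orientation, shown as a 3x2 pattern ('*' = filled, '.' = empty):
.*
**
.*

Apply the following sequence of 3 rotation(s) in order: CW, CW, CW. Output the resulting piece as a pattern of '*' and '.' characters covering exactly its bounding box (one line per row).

Start:
.*
**
.*
After rotation 1 (CW):
.*.
***
After rotation 2 (CW):
*.
**
*.
After rotation 3 (CW):
***
.*.

Answer: ***
.*.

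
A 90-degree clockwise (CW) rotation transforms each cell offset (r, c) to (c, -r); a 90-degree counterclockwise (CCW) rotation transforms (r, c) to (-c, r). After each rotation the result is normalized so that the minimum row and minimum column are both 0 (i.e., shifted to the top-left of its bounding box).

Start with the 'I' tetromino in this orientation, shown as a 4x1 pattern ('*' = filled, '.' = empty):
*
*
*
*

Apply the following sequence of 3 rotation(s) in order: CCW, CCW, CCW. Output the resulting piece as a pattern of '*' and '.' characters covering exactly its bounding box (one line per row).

Start:
*
*
*
*
After rotation 1 (CCW):
****
After rotation 2 (CCW):
*
*
*
*
After rotation 3 (CCW):
****

Answer: ****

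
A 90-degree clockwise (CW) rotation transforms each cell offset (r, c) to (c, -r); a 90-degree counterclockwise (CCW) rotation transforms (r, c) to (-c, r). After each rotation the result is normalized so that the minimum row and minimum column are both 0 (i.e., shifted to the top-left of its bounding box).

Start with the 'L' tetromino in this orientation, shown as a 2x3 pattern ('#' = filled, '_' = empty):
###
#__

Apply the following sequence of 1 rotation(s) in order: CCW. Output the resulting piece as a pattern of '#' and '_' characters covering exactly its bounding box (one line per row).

Start:
###
#__
After rotation 1 (CCW):
#_
#_
##

Answer: #_
#_
##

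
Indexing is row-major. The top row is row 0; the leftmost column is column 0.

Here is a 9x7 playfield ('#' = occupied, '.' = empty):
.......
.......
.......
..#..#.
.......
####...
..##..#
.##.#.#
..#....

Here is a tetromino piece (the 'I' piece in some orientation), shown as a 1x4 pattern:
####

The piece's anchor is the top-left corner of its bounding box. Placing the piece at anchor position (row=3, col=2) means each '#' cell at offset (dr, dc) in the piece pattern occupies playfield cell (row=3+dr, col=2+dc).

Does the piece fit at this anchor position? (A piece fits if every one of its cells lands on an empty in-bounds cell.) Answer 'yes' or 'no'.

Answer: no

Derivation:
Check each piece cell at anchor (3, 2):
  offset (0,0) -> (3,2): occupied ('#') -> FAIL
  offset (0,1) -> (3,3): empty -> OK
  offset (0,2) -> (3,4): empty -> OK
  offset (0,3) -> (3,5): occupied ('#') -> FAIL
All cells valid: no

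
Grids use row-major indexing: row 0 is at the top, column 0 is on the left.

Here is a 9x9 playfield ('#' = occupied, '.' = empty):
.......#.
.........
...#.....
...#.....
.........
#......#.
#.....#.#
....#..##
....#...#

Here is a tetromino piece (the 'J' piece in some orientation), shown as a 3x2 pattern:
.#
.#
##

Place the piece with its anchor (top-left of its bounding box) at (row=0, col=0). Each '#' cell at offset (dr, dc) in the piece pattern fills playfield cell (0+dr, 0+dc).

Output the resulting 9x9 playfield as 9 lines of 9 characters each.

Fill (0+0,0+1) = (0,1)
Fill (0+1,0+1) = (1,1)
Fill (0+2,0+0) = (2,0)
Fill (0+2,0+1) = (2,1)

Answer: .#.....#.
.#.......
##.#.....
...#.....
.........
#......#.
#.....#.#
....#..##
....#...#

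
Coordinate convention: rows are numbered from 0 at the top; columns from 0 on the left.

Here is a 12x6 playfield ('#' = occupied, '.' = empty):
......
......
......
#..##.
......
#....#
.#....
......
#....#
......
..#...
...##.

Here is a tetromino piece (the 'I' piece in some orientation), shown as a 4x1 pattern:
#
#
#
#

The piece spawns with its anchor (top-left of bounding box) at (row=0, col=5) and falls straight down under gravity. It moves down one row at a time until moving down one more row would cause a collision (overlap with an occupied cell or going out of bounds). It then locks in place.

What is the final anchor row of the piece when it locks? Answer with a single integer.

Answer: 1

Derivation:
Spawn at (row=0, col=5). Try each row:
  row 0: fits
  row 1: fits
  row 2: blocked -> lock at row 1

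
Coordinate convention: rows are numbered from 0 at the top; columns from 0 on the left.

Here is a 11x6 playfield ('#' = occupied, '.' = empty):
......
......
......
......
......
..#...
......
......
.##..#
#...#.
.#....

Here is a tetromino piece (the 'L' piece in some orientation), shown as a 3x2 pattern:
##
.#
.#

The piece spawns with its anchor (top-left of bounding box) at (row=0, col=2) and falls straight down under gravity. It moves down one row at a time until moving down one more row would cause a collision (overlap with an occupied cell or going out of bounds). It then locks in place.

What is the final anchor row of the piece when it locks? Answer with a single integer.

Spawn at (row=0, col=2). Try each row:
  row 0: fits
  row 1: fits
  row 2: fits
  row 3: fits
  row 4: fits
  row 5: blocked -> lock at row 4

Answer: 4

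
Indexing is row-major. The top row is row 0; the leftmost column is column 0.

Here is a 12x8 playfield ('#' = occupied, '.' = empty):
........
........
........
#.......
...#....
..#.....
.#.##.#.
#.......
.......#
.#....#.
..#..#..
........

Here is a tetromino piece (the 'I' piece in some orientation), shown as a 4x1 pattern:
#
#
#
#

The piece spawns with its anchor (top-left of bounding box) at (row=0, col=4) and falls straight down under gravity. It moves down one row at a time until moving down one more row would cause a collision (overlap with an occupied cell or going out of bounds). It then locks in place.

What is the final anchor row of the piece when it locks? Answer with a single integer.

Answer: 2

Derivation:
Spawn at (row=0, col=4). Try each row:
  row 0: fits
  row 1: fits
  row 2: fits
  row 3: blocked -> lock at row 2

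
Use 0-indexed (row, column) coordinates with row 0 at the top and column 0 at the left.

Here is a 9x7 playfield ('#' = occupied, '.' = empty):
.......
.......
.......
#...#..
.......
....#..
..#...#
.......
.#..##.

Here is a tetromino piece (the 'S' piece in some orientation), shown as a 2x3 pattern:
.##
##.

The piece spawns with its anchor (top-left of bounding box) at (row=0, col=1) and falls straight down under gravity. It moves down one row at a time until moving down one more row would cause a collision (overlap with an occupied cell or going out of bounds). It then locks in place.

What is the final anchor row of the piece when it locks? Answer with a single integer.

Answer: 4

Derivation:
Spawn at (row=0, col=1). Try each row:
  row 0: fits
  row 1: fits
  row 2: fits
  row 3: fits
  row 4: fits
  row 5: blocked -> lock at row 4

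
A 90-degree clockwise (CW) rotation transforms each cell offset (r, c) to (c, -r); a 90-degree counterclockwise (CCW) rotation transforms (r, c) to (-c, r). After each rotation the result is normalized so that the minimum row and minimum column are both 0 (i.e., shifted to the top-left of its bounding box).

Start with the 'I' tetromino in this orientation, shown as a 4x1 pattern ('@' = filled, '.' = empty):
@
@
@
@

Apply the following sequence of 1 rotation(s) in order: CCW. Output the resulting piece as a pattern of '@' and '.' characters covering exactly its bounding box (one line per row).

Answer: @@@@

Derivation:
Start:
@
@
@
@
After rotation 1 (CCW):
@@@@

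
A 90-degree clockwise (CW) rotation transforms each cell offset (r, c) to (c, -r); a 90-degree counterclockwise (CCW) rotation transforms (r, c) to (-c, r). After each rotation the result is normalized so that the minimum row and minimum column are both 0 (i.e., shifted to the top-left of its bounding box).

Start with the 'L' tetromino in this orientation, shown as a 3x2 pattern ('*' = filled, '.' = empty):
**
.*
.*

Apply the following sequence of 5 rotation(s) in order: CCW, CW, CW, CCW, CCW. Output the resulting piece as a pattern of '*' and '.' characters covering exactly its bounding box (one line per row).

Start:
**
.*
.*
After rotation 1 (CCW):
***
*..
After rotation 2 (CW):
**
.*
.*
After rotation 3 (CW):
..*
***
After rotation 4 (CCW):
**
.*
.*
After rotation 5 (CCW):
***
*..

Answer: ***
*..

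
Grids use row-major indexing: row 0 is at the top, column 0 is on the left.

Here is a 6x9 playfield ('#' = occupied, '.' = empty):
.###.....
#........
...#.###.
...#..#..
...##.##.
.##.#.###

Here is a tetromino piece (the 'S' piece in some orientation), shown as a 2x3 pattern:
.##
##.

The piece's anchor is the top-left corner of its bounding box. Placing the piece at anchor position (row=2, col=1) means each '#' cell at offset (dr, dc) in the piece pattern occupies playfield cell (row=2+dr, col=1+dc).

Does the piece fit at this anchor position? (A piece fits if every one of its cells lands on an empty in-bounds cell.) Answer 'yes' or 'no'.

Answer: no

Derivation:
Check each piece cell at anchor (2, 1):
  offset (0,1) -> (2,2): empty -> OK
  offset (0,2) -> (2,3): occupied ('#') -> FAIL
  offset (1,0) -> (3,1): empty -> OK
  offset (1,1) -> (3,2): empty -> OK
All cells valid: no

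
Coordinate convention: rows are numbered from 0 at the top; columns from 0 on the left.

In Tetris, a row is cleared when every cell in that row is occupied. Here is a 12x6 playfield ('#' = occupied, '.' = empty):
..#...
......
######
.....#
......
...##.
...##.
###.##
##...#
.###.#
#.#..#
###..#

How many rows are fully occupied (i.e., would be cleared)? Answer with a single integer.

Check each row:
  row 0: 5 empty cells -> not full
  row 1: 6 empty cells -> not full
  row 2: 0 empty cells -> FULL (clear)
  row 3: 5 empty cells -> not full
  row 4: 6 empty cells -> not full
  row 5: 4 empty cells -> not full
  row 6: 4 empty cells -> not full
  row 7: 1 empty cell -> not full
  row 8: 3 empty cells -> not full
  row 9: 2 empty cells -> not full
  row 10: 3 empty cells -> not full
  row 11: 2 empty cells -> not full
Total rows cleared: 1

Answer: 1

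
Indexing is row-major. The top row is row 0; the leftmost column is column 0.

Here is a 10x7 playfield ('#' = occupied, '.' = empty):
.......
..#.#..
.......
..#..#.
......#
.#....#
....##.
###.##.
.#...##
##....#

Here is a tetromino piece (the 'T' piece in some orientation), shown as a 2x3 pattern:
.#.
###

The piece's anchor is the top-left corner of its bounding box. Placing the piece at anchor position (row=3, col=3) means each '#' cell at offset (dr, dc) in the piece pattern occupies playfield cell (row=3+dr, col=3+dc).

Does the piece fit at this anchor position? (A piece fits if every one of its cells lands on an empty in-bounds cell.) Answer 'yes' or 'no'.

Answer: yes

Derivation:
Check each piece cell at anchor (3, 3):
  offset (0,1) -> (3,4): empty -> OK
  offset (1,0) -> (4,3): empty -> OK
  offset (1,1) -> (4,4): empty -> OK
  offset (1,2) -> (4,5): empty -> OK
All cells valid: yes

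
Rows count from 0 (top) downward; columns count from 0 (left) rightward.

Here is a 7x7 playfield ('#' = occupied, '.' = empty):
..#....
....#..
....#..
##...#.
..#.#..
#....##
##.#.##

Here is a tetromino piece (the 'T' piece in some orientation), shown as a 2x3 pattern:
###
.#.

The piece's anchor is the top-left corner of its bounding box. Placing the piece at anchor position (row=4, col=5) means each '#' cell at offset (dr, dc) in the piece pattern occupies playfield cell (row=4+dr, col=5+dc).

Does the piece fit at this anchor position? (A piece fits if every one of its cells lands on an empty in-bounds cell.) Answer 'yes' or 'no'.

Check each piece cell at anchor (4, 5):
  offset (0,0) -> (4,5): empty -> OK
  offset (0,1) -> (4,6): empty -> OK
  offset (0,2) -> (4,7): out of bounds -> FAIL
  offset (1,1) -> (5,6): occupied ('#') -> FAIL
All cells valid: no

Answer: no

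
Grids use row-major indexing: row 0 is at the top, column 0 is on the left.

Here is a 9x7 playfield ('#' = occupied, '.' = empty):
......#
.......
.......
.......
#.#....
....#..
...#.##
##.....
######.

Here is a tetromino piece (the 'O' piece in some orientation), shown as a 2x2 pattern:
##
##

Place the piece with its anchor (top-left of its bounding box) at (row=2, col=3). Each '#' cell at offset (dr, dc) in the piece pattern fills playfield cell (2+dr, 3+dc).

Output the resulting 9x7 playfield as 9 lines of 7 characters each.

Fill (2+0,3+0) = (2,3)
Fill (2+0,3+1) = (2,4)
Fill (2+1,3+0) = (3,3)
Fill (2+1,3+1) = (3,4)

Answer: ......#
.......
...##..
...##..
#.#....
....#..
...#.##
##.....
######.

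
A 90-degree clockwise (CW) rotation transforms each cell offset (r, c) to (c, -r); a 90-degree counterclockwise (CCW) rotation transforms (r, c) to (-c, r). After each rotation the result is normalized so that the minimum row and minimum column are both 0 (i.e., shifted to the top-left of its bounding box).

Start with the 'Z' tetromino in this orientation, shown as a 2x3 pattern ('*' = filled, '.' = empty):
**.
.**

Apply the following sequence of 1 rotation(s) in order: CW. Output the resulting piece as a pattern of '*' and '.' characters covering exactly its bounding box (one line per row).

Start:
**.
.**
After rotation 1 (CW):
.*
**
*.

Answer: .*
**
*.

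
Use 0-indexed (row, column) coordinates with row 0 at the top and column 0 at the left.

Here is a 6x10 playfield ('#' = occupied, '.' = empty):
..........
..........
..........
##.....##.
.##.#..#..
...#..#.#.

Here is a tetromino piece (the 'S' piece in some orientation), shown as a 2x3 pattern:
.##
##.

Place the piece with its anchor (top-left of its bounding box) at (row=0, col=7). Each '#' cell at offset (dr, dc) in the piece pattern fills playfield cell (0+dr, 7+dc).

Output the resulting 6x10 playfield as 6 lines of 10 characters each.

Fill (0+0,7+1) = (0,8)
Fill (0+0,7+2) = (0,9)
Fill (0+1,7+0) = (1,7)
Fill (0+1,7+1) = (1,8)

Answer: ........##
.......##.
..........
##.....##.
.##.#..#..
...#..#.#.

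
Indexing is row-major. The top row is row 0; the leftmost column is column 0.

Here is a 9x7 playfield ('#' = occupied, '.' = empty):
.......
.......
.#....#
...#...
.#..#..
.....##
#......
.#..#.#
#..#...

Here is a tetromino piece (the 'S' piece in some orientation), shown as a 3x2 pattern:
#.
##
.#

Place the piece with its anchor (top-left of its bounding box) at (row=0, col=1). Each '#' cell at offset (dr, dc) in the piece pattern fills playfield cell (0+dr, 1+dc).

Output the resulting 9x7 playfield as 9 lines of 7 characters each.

Answer: .#.....
.##....
.##...#
...#...
.#..#..
.....##
#......
.#..#.#
#..#...

Derivation:
Fill (0+0,1+0) = (0,1)
Fill (0+1,1+0) = (1,1)
Fill (0+1,1+1) = (1,2)
Fill (0+2,1+1) = (2,2)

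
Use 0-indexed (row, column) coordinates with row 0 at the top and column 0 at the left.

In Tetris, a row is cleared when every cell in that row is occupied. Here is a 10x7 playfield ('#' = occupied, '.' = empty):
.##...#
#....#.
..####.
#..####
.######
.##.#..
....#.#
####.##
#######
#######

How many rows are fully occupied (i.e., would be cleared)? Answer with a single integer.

Check each row:
  row 0: 4 empty cells -> not full
  row 1: 5 empty cells -> not full
  row 2: 3 empty cells -> not full
  row 3: 2 empty cells -> not full
  row 4: 1 empty cell -> not full
  row 5: 4 empty cells -> not full
  row 6: 5 empty cells -> not full
  row 7: 1 empty cell -> not full
  row 8: 0 empty cells -> FULL (clear)
  row 9: 0 empty cells -> FULL (clear)
Total rows cleared: 2

Answer: 2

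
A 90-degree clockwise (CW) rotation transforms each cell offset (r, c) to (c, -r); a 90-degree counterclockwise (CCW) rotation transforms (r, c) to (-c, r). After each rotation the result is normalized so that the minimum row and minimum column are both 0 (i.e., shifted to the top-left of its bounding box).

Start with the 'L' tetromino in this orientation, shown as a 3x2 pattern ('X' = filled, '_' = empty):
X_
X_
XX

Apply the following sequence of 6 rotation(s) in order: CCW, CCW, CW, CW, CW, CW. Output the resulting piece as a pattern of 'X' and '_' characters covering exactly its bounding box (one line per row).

Start:
X_
X_
XX
After rotation 1 (CCW):
__X
XXX
After rotation 2 (CCW):
XX
_X
_X
After rotation 3 (CW):
__X
XXX
After rotation 4 (CW):
X_
X_
XX
After rotation 5 (CW):
XXX
X__
After rotation 6 (CW):
XX
_X
_X

Answer: XX
_X
_X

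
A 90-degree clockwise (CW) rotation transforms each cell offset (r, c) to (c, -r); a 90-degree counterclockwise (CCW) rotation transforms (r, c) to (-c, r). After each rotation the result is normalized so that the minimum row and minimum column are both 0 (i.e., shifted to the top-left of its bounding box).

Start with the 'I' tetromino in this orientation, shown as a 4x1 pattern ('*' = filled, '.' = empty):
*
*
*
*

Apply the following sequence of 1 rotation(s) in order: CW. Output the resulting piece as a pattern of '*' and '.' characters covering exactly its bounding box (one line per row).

Answer: ****

Derivation:
Start:
*
*
*
*
After rotation 1 (CW):
****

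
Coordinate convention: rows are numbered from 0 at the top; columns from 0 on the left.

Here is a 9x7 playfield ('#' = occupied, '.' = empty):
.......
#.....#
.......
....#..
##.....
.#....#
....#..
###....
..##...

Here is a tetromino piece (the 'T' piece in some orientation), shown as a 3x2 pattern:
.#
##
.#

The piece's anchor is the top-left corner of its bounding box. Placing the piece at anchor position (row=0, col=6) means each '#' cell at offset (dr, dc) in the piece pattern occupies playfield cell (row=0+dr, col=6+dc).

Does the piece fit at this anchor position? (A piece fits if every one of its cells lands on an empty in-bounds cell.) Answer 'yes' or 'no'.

Answer: no

Derivation:
Check each piece cell at anchor (0, 6):
  offset (0,1) -> (0,7): out of bounds -> FAIL
  offset (1,0) -> (1,6): occupied ('#') -> FAIL
  offset (1,1) -> (1,7): out of bounds -> FAIL
  offset (2,1) -> (2,7): out of bounds -> FAIL
All cells valid: no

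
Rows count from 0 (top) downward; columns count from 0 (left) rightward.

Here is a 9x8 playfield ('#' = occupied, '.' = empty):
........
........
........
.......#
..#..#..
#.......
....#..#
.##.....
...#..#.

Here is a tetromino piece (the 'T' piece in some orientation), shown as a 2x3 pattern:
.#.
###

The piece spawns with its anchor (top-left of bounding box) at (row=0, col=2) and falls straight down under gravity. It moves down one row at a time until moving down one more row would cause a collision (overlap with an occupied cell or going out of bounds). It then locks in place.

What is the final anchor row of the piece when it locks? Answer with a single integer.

Spawn at (row=0, col=2). Try each row:
  row 0: fits
  row 1: fits
  row 2: fits
  row 3: blocked -> lock at row 2

Answer: 2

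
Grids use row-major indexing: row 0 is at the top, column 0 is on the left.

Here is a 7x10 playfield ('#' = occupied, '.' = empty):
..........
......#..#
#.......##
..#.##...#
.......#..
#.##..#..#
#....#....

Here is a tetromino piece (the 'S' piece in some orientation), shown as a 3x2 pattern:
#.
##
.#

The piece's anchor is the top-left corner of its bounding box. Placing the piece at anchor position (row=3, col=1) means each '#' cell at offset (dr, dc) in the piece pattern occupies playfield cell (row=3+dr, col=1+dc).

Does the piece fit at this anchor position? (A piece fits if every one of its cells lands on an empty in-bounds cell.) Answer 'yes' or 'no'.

Check each piece cell at anchor (3, 1):
  offset (0,0) -> (3,1): empty -> OK
  offset (1,0) -> (4,1): empty -> OK
  offset (1,1) -> (4,2): empty -> OK
  offset (2,1) -> (5,2): occupied ('#') -> FAIL
All cells valid: no

Answer: no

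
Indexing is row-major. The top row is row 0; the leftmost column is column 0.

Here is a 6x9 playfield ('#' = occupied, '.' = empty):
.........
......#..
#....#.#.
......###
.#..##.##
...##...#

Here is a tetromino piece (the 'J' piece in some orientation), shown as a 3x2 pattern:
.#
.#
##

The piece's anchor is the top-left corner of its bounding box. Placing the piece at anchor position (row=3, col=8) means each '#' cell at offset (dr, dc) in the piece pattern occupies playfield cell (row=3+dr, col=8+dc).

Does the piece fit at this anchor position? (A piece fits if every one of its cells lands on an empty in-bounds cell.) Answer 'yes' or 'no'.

Check each piece cell at anchor (3, 8):
  offset (0,1) -> (3,9): out of bounds -> FAIL
  offset (1,1) -> (4,9): out of bounds -> FAIL
  offset (2,0) -> (5,8): occupied ('#') -> FAIL
  offset (2,1) -> (5,9): out of bounds -> FAIL
All cells valid: no

Answer: no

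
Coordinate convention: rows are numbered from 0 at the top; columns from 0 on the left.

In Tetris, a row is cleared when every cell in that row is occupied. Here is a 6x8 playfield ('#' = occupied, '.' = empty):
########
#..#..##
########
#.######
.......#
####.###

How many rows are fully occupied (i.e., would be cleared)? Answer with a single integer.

Check each row:
  row 0: 0 empty cells -> FULL (clear)
  row 1: 4 empty cells -> not full
  row 2: 0 empty cells -> FULL (clear)
  row 3: 1 empty cell -> not full
  row 4: 7 empty cells -> not full
  row 5: 1 empty cell -> not full
Total rows cleared: 2

Answer: 2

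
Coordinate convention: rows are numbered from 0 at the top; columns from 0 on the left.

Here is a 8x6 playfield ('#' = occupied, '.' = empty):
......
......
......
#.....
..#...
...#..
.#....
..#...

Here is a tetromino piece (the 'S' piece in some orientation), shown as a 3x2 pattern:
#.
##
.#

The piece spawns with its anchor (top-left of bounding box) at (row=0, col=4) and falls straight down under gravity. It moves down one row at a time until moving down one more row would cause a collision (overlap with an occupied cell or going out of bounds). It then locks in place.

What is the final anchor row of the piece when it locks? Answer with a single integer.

Spawn at (row=0, col=4). Try each row:
  row 0: fits
  row 1: fits
  row 2: fits
  row 3: fits
  row 4: fits
  row 5: fits
  row 6: blocked -> lock at row 5

Answer: 5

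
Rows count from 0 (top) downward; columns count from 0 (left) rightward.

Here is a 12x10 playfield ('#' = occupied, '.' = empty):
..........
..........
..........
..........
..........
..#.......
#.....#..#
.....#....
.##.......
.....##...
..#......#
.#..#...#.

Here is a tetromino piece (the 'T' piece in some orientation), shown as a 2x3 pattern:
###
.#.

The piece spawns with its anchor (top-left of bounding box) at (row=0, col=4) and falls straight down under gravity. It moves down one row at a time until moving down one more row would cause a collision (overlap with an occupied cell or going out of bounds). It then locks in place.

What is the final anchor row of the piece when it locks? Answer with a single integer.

Spawn at (row=0, col=4). Try each row:
  row 0: fits
  row 1: fits
  row 2: fits
  row 3: fits
  row 4: fits
  row 5: fits
  row 6: blocked -> lock at row 5

Answer: 5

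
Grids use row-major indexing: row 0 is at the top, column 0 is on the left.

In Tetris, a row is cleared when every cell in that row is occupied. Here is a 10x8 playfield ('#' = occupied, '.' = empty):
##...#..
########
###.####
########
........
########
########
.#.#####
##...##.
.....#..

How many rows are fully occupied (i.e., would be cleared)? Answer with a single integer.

Answer: 4

Derivation:
Check each row:
  row 0: 5 empty cells -> not full
  row 1: 0 empty cells -> FULL (clear)
  row 2: 1 empty cell -> not full
  row 3: 0 empty cells -> FULL (clear)
  row 4: 8 empty cells -> not full
  row 5: 0 empty cells -> FULL (clear)
  row 6: 0 empty cells -> FULL (clear)
  row 7: 2 empty cells -> not full
  row 8: 4 empty cells -> not full
  row 9: 7 empty cells -> not full
Total rows cleared: 4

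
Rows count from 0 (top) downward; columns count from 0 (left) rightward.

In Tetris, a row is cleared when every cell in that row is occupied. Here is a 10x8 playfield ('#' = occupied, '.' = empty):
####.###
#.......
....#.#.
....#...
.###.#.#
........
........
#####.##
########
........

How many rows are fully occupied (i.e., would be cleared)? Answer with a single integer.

Check each row:
  row 0: 1 empty cell -> not full
  row 1: 7 empty cells -> not full
  row 2: 6 empty cells -> not full
  row 3: 7 empty cells -> not full
  row 4: 3 empty cells -> not full
  row 5: 8 empty cells -> not full
  row 6: 8 empty cells -> not full
  row 7: 1 empty cell -> not full
  row 8: 0 empty cells -> FULL (clear)
  row 9: 8 empty cells -> not full
Total rows cleared: 1

Answer: 1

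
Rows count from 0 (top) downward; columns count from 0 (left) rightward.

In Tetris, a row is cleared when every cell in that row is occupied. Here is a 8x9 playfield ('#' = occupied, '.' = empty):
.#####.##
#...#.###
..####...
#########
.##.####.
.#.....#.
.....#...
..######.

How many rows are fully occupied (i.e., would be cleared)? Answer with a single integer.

Check each row:
  row 0: 2 empty cells -> not full
  row 1: 4 empty cells -> not full
  row 2: 5 empty cells -> not full
  row 3: 0 empty cells -> FULL (clear)
  row 4: 3 empty cells -> not full
  row 5: 7 empty cells -> not full
  row 6: 8 empty cells -> not full
  row 7: 3 empty cells -> not full
Total rows cleared: 1

Answer: 1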